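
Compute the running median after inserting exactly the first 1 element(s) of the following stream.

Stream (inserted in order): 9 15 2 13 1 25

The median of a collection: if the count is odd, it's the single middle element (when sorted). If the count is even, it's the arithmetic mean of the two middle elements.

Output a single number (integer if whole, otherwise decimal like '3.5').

Step 1: insert 9 -> lo=[9] (size 1, max 9) hi=[] (size 0) -> median=9

Answer: 9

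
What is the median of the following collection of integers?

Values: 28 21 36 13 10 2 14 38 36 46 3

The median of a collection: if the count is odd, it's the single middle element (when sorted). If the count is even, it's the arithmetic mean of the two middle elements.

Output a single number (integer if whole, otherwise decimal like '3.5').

Answer: 21

Derivation:
Step 1: insert 28 -> lo=[28] (size 1, max 28) hi=[] (size 0) -> median=28
Step 2: insert 21 -> lo=[21] (size 1, max 21) hi=[28] (size 1, min 28) -> median=24.5
Step 3: insert 36 -> lo=[21, 28] (size 2, max 28) hi=[36] (size 1, min 36) -> median=28
Step 4: insert 13 -> lo=[13, 21] (size 2, max 21) hi=[28, 36] (size 2, min 28) -> median=24.5
Step 5: insert 10 -> lo=[10, 13, 21] (size 3, max 21) hi=[28, 36] (size 2, min 28) -> median=21
Step 6: insert 2 -> lo=[2, 10, 13] (size 3, max 13) hi=[21, 28, 36] (size 3, min 21) -> median=17
Step 7: insert 14 -> lo=[2, 10, 13, 14] (size 4, max 14) hi=[21, 28, 36] (size 3, min 21) -> median=14
Step 8: insert 38 -> lo=[2, 10, 13, 14] (size 4, max 14) hi=[21, 28, 36, 38] (size 4, min 21) -> median=17.5
Step 9: insert 36 -> lo=[2, 10, 13, 14, 21] (size 5, max 21) hi=[28, 36, 36, 38] (size 4, min 28) -> median=21
Step 10: insert 46 -> lo=[2, 10, 13, 14, 21] (size 5, max 21) hi=[28, 36, 36, 38, 46] (size 5, min 28) -> median=24.5
Step 11: insert 3 -> lo=[2, 3, 10, 13, 14, 21] (size 6, max 21) hi=[28, 36, 36, 38, 46] (size 5, min 28) -> median=21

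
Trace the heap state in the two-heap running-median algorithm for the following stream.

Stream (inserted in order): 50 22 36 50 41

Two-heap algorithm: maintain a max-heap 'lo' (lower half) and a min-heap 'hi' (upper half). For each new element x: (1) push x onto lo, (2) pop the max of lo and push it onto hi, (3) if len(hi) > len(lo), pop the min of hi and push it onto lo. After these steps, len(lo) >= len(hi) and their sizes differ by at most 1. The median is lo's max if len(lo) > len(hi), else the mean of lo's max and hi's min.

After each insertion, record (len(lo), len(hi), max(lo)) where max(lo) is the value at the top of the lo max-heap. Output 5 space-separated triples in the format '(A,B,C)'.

Step 1: insert 50 -> lo=[50] hi=[] -> (len(lo)=1, len(hi)=0, max(lo)=50)
Step 2: insert 22 -> lo=[22] hi=[50] -> (len(lo)=1, len(hi)=1, max(lo)=22)
Step 3: insert 36 -> lo=[22, 36] hi=[50] -> (len(lo)=2, len(hi)=1, max(lo)=36)
Step 4: insert 50 -> lo=[22, 36] hi=[50, 50] -> (len(lo)=2, len(hi)=2, max(lo)=36)
Step 5: insert 41 -> lo=[22, 36, 41] hi=[50, 50] -> (len(lo)=3, len(hi)=2, max(lo)=41)

Answer: (1,0,50) (1,1,22) (2,1,36) (2,2,36) (3,2,41)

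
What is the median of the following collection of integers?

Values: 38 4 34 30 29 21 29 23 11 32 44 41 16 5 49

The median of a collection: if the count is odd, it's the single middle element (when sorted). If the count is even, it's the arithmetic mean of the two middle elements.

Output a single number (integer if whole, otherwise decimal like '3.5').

Step 1: insert 38 -> lo=[38] (size 1, max 38) hi=[] (size 0) -> median=38
Step 2: insert 4 -> lo=[4] (size 1, max 4) hi=[38] (size 1, min 38) -> median=21
Step 3: insert 34 -> lo=[4, 34] (size 2, max 34) hi=[38] (size 1, min 38) -> median=34
Step 4: insert 30 -> lo=[4, 30] (size 2, max 30) hi=[34, 38] (size 2, min 34) -> median=32
Step 5: insert 29 -> lo=[4, 29, 30] (size 3, max 30) hi=[34, 38] (size 2, min 34) -> median=30
Step 6: insert 21 -> lo=[4, 21, 29] (size 3, max 29) hi=[30, 34, 38] (size 3, min 30) -> median=29.5
Step 7: insert 29 -> lo=[4, 21, 29, 29] (size 4, max 29) hi=[30, 34, 38] (size 3, min 30) -> median=29
Step 8: insert 23 -> lo=[4, 21, 23, 29] (size 4, max 29) hi=[29, 30, 34, 38] (size 4, min 29) -> median=29
Step 9: insert 11 -> lo=[4, 11, 21, 23, 29] (size 5, max 29) hi=[29, 30, 34, 38] (size 4, min 29) -> median=29
Step 10: insert 32 -> lo=[4, 11, 21, 23, 29] (size 5, max 29) hi=[29, 30, 32, 34, 38] (size 5, min 29) -> median=29
Step 11: insert 44 -> lo=[4, 11, 21, 23, 29, 29] (size 6, max 29) hi=[30, 32, 34, 38, 44] (size 5, min 30) -> median=29
Step 12: insert 41 -> lo=[4, 11, 21, 23, 29, 29] (size 6, max 29) hi=[30, 32, 34, 38, 41, 44] (size 6, min 30) -> median=29.5
Step 13: insert 16 -> lo=[4, 11, 16, 21, 23, 29, 29] (size 7, max 29) hi=[30, 32, 34, 38, 41, 44] (size 6, min 30) -> median=29
Step 14: insert 5 -> lo=[4, 5, 11, 16, 21, 23, 29] (size 7, max 29) hi=[29, 30, 32, 34, 38, 41, 44] (size 7, min 29) -> median=29
Step 15: insert 49 -> lo=[4, 5, 11, 16, 21, 23, 29, 29] (size 8, max 29) hi=[30, 32, 34, 38, 41, 44, 49] (size 7, min 30) -> median=29

Answer: 29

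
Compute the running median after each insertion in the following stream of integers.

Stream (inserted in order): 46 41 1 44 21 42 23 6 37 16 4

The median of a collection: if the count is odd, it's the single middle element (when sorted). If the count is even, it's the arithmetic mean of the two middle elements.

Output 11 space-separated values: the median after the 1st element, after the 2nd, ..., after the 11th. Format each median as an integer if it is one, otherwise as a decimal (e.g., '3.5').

Answer: 46 43.5 41 42.5 41 41.5 41 32 37 30 23

Derivation:
Step 1: insert 46 -> lo=[46] (size 1, max 46) hi=[] (size 0) -> median=46
Step 2: insert 41 -> lo=[41] (size 1, max 41) hi=[46] (size 1, min 46) -> median=43.5
Step 3: insert 1 -> lo=[1, 41] (size 2, max 41) hi=[46] (size 1, min 46) -> median=41
Step 4: insert 44 -> lo=[1, 41] (size 2, max 41) hi=[44, 46] (size 2, min 44) -> median=42.5
Step 5: insert 21 -> lo=[1, 21, 41] (size 3, max 41) hi=[44, 46] (size 2, min 44) -> median=41
Step 6: insert 42 -> lo=[1, 21, 41] (size 3, max 41) hi=[42, 44, 46] (size 3, min 42) -> median=41.5
Step 7: insert 23 -> lo=[1, 21, 23, 41] (size 4, max 41) hi=[42, 44, 46] (size 3, min 42) -> median=41
Step 8: insert 6 -> lo=[1, 6, 21, 23] (size 4, max 23) hi=[41, 42, 44, 46] (size 4, min 41) -> median=32
Step 9: insert 37 -> lo=[1, 6, 21, 23, 37] (size 5, max 37) hi=[41, 42, 44, 46] (size 4, min 41) -> median=37
Step 10: insert 16 -> lo=[1, 6, 16, 21, 23] (size 5, max 23) hi=[37, 41, 42, 44, 46] (size 5, min 37) -> median=30
Step 11: insert 4 -> lo=[1, 4, 6, 16, 21, 23] (size 6, max 23) hi=[37, 41, 42, 44, 46] (size 5, min 37) -> median=23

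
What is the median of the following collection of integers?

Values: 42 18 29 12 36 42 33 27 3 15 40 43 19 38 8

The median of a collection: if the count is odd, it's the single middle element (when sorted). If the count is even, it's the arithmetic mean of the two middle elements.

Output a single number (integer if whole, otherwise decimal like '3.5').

Answer: 29

Derivation:
Step 1: insert 42 -> lo=[42] (size 1, max 42) hi=[] (size 0) -> median=42
Step 2: insert 18 -> lo=[18] (size 1, max 18) hi=[42] (size 1, min 42) -> median=30
Step 3: insert 29 -> lo=[18, 29] (size 2, max 29) hi=[42] (size 1, min 42) -> median=29
Step 4: insert 12 -> lo=[12, 18] (size 2, max 18) hi=[29, 42] (size 2, min 29) -> median=23.5
Step 5: insert 36 -> lo=[12, 18, 29] (size 3, max 29) hi=[36, 42] (size 2, min 36) -> median=29
Step 6: insert 42 -> lo=[12, 18, 29] (size 3, max 29) hi=[36, 42, 42] (size 3, min 36) -> median=32.5
Step 7: insert 33 -> lo=[12, 18, 29, 33] (size 4, max 33) hi=[36, 42, 42] (size 3, min 36) -> median=33
Step 8: insert 27 -> lo=[12, 18, 27, 29] (size 4, max 29) hi=[33, 36, 42, 42] (size 4, min 33) -> median=31
Step 9: insert 3 -> lo=[3, 12, 18, 27, 29] (size 5, max 29) hi=[33, 36, 42, 42] (size 4, min 33) -> median=29
Step 10: insert 15 -> lo=[3, 12, 15, 18, 27] (size 5, max 27) hi=[29, 33, 36, 42, 42] (size 5, min 29) -> median=28
Step 11: insert 40 -> lo=[3, 12, 15, 18, 27, 29] (size 6, max 29) hi=[33, 36, 40, 42, 42] (size 5, min 33) -> median=29
Step 12: insert 43 -> lo=[3, 12, 15, 18, 27, 29] (size 6, max 29) hi=[33, 36, 40, 42, 42, 43] (size 6, min 33) -> median=31
Step 13: insert 19 -> lo=[3, 12, 15, 18, 19, 27, 29] (size 7, max 29) hi=[33, 36, 40, 42, 42, 43] (size 6, min 33) -> median=29
Step 14: insert 38 -> lo=[3, 12, 15, 18, 19, 27, 29] (size 7, max 29) hi=[33, 36, 38, 40, 42, 42, 43] (size 7, min 33) -> median=31
Step 15: insert 8 -> lo=[3, 8, 12, 15, 18, 19, 27, 29] (size 8, max 29) hi=[33, 36, 38, 40, 42, 42, 43] (size 7, min 33) -> median=29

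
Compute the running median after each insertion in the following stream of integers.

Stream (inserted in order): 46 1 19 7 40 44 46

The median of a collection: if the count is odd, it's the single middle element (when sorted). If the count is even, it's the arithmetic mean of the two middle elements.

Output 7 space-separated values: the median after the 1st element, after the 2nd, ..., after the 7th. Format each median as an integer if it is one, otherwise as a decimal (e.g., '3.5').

Answer: 46 23.5 19 13 19 29.5 40

Derivation:
Step 1: insert 46 -> lo=[46] (size 1, max 46) hi=[] (size 0) -> median=46
Step 2: insert 1 -> lo=[1] (size 1, max 1) hi=[46] (size 1, min 46) -> median=23.5
Step 3: insert 19 -> lo=[1, 19] (size 2, max 19) hi=[46] (size 1, min 46) -> median=19
Step 4: insert 7 -> lo=[1, 7] (size 2, max 7) hi=[19, 46] (size 2, min 19) -> median=13
Step 5: insert 40 -> lo=[1, 7, 19] (size 3, max 19) hi=[40, 46] (size 2, min 40) -> median=19
Step 6: insert 44 -> lo=[1, 7, 19] (size 3, max 19) hi=[40, 44, 46] (size 3, min 40) -> median=29.5
Step 7: insert 46 -> lo=[1, 7, 19, 40] (size 4, max 40) hi=[44, 46, 46] (size 3, min 44) -> median=40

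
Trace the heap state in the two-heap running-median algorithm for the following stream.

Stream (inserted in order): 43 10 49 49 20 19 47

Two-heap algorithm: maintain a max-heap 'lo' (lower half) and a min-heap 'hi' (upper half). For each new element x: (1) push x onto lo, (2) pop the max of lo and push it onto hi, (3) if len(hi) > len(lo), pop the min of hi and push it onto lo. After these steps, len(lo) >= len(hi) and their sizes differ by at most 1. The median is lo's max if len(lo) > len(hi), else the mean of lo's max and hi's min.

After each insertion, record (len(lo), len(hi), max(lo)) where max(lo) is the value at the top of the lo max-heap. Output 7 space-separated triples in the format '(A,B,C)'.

Answer: (1,0,43) (1,1,10) (2,1,43) (2,2,43) (3,2,43) (3,3,20) (4,3,43)

Derivation:
Step 1: insert 43 -> lo=[43] hi=[] -> (len(lo)=1, len(hi)=0, max(lo)=43)
Step 2: insert 10 -> lo=[10] hi=[43] -> (len(lo)=1, len(hi)=1, max(lo)=10)
Step 3: insert 49 -> lo=[10, 43] hi=[49] -> (len(lo)=2, len(hi)=1, max(lo)=43)
Step 4: insert 49 -> lo=[10, 43] hi=[49, 49] -> (len(lo)=2, len(hi)=2, max(lo)=43)
Step 5: insert 20 -> lo=[10, 20, 43] hi=[49, 49] -> (len(lo)=3, len(hi)=2, max(lo)=43)
Step 6: insert 19 -> lo=[10, 19, 20] hi=[43, 49, 49] -> (len(lo)=3, len(hi)=3, max(lo)=20)
Step 7: insert 47 -> lo=[10, 19, 20, 43] hi=[47, 49, 49] -> (len(lo)=4, len(hi)=3, max(lo)=43)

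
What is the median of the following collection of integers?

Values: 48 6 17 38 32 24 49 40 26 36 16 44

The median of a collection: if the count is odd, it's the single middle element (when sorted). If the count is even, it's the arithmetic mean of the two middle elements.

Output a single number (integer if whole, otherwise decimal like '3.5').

Step 1: insert 48 -> lo=[48] (size 1, max 48) hi=[] (size 0) -> median=48
Step 2: insert 6 -> lo=[6] (size 1, max 6) hi=[48] (size 1, min 48) -> median=27
Step 3: insert 17 -> lo=[6, 17] (size 2, max 17) hi=[48] (size 1, min 48) -> median=17
Step 4: insert 38 -> lo=[6, 17] (size 2, max 17) hi=[38, 48] (size 2, min 38) -> median=27.5
Step 5: insert 32 -> lo=[6, 17, 32] (size 3, max 32) hi=[38, 48] (size 2, min 38) -> median=32
Step 6: insert 24 -> lo=[6, 17, 24] (size 3, max 24) hi=[32, 38, 48] (size 3, min 32) -> median=28
Step 7: insert 49 -> lo=[6, 17, 24, 32] (size 4, max 32) hi=[38, 48, 49] (size 3, min 38) -> median=32
Step 8: insert 40 -> lo=[6, 17, 24, 32] (size 4, max 32) hi=[38, 40, 48, 49] (size 4, min 38) -> median=35
Step 9: insert 26 -> lo=[6, 17, 24, 26, 32] (size 5, max 32) hi=[38, 40, 48, 49] (size 4, min 38) -> median=32
Step 10: insert 36 -> lo=[6, 17, 24, 26, 32] (size 5, max 32) hi=[36, 38, 40, 48, 49] (size 5, min 36) -> median=34
Step 11: insert 16 -> lo=[6, 16, 17, 24, 26, 32] (size 6, max 32) hi=[36, 38, 40, 48, 49] (size 5, min 36) -> median=32
Step 12: insert 44 -> lo=[6, 16, 17, 24, 26, 32] (size 6, max 32) hi=[36, 38, 40, 44, 48, 49] (size 6, min 36) -> median=34

Answer: 34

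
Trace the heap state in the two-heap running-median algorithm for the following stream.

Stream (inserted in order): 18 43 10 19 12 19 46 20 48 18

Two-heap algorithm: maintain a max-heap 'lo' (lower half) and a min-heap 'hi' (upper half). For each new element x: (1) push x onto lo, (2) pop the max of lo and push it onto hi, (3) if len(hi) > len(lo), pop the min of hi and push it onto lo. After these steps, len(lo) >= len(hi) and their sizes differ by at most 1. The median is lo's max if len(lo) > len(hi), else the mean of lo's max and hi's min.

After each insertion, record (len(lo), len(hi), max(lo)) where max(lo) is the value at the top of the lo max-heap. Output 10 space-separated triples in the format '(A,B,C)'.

Answer: (1,0,18) (1,1,18) (2,1,18) (2,2,18) (3,2,18) (3,3,18) (4,3,19) (4,4,19) (5,4,19) (5,5,19)

Derivation:
Step 1: insert 18 -> lo=[18] hi=[] -> (len(lo)=1, len(hi)=0, max(lo)=18)
Step 2: insert 43 -> lo=[18] hi=[43] -> (len(lo)=1, len(hi)=1, max(lo)=18)
Step 3: insert 10 -> lo=[10, 18] hi=[43] -> (len(lo)=2, len(hi)=1, max(lo)=18)
Step 4: insert 19 -> lo=[10, 18] hi=[19, 43] -> (len(lo)=2, len(hi)=2, max(lo)=18)
Step 5: insert 12 -> lo=[10, 12, 18] hi=[19, 43] -> (len(lo)=3, len(hi)=2, max(lo)=18)
Step 6: insert 19 -> lo=[10, 12, 18] hi=[19, 19, 43] -> (len(lo)=3, len(hi)=3, max(lo)=18)
Step 7: insert 46 -> lo=[10, 12, 18, 19] hi=[19, 43, 46] -> (len(lo)=4, len(hi)=3, max(lo)=19)
Step 8: insert 20 -> lo=[10, 12, 18, 19] hi=[19, 20, 43, 46] -> (len(lo)=4, len(hi)=4, max(lo)=19)
Step 9: insert 48 -> lo=[10, 12, 18, 19, 19] hi=[20, 43, 46, 48] -> (len(lo)=5, len(hi)=4, max(lo)=19)
Step 10: insert 18 -> lo=[10, 12, 18, 18, 19] hi=[19, 20, 43, 46, 48] -> (len(lo)=5, len(hi)=5, max(lo)=19)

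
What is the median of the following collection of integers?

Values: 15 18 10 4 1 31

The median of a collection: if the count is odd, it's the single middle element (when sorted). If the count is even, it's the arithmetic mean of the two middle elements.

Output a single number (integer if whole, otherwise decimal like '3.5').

Step 1: insert 15 -> lo=[15] (size 1, max 15) hi=[] (size 0) -> median=15
Step 2: insert 18 -> lo=[15] (size 1, max 15) hi=[18] (size 1, min 18) -> median=16.5
Step 3: insert 10 -> lo=[10, 15] (size 2, max 15) hi=[18] (size 1, min 18) -> median=15
Step 4: insert 4 -> lo=[4, 10] (size 2, max 10) hi=[15, 18] (size 2, min 15) -> median=12.5
Step 5: insert 1 -> lo=[1, 4, 10] (size 3, max 10) hi=[15, 18] (size 2, min 15) -> median=10
Step 6: insert 31 -> lo=[1, 4, 10] (size 3, max 10) hi=[15, 18, 31] (size 3, min 15) -> median=12.5

Answer: 12.5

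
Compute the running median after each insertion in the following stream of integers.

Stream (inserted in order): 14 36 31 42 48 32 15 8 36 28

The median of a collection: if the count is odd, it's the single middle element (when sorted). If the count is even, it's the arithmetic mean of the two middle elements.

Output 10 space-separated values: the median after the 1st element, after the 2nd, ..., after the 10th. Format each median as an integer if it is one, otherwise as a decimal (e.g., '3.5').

Step 1: insert 14 -> lo=[14] (size 1, max 14) hi=[] (size 0) -> median=14
Step 2: insert 36 -> lo=[14] (size 1, max 14) hi=[36] (size 1, min 36) -> median=25
Step 3: insert 31 -> lo=[14, 31] (size 2, max 31) hi=[36] (size 1, min 36) -> median=31
Step 4: insert 42 -> lo=[14, 31] (size 2, max 31) hi=[36, 42] (size 2, min 36) -> median=33.5
Step 5: insert 48 -> lo=[14, 31, 36] (size 3, max 36) hi=[42, 48] (size 2, min 42) -> median=36
Step 6: insert 32 -> lo=[14, 31, 32] (size 3, max 32) hi=[36, 42, 48] (size 3, min 36) -> median=34
Step 7: insert 15 -> lo=[14, 15, 31, 32] (size 4, max 32) hi=[36, 42, 48] (size 3, min 36) -> median=32
Step 8: insert 8 -> lo=[8, 14, 15, 31] (size 4, max 31) hi=[32, 36, 42, 48] (size 4, min 32) -> median=31.5
Step 9: insert 36 -> lo=[8, 14, 15, 31, 32] (size 5, max 32) hi=[36, 36, 42, 48] (size 4, min 36) -> median=32
Step 10: insert 28 -> lo=[8, 14, 15, 28, 31] (size 5, max 31) hi=[32, 36, 36, 42, 48] (size 5, min 32) -> median=31.5

Answer: 14 25 31 33.5 36 34 32 31.5 32 31.5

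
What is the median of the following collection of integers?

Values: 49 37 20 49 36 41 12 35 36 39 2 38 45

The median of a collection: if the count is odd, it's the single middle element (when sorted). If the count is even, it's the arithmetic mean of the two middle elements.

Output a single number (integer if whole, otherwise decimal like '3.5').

Step 1: insert 49 -> lo=[49] (size 1, max 49) hi=[] (size 0) -> median=49
Step 2: insert 37 -> lo=[37] (size 1, max 37) hi=[49] (size 1, min 49) -> median=43
Step 3: insert 20 -> lo=[20, 37] (size 2, max 37) hi=[49] (size 1, min 49) -> median=37
Step 4: insert 49 -> lo=[20, 37] (size 2, max 37) hi=[49, 49] (size 2, min 49) -> median=43
Step 5: insert 36 -> lo=[20, 36, 37] (size 3, max 37) hi=[49, 49] (size 2, min 49) -> median=37
Step 6: insert 41 -> lo=[20, 36, 37] (size 3, max 37) hi=[41, 49, 49] (size 3, min 41) -> median=39
Step 7: insert 12 -> lo=[12, 20, 36, 37] (size 4, max 37) hi=[41, 49, 49] (size 3, min 41) -> median=37
Step 8: insert 35 -> lo=[12, 20, 35, 36] (size 4, max 36) hi=[37, 41, 49, 49] (size 4, min 37) -> median=36.5
Step 9: insert 36 -> lo=[12, 20, 35, 36, 36] (size 5, max 36) hi=[37, 41, 49, 49] (size 4, min 37) -> median=36
Step 10: insert 39 -> lo=[12, 20, 35, 36, 36] (size 5, max 36) hi=[37, 39, 41, 49, 49] (size 5, min 37) -> median=36.5
Step 11: insert 2 -> lo=[2, 12, 20, 35, 36, 36] (size 6, max 36) hi=[37, 39, 41, 49, 49] (size 5, min 37) -> median=36
Step 12: insert 38 -> lo=[2, 12, 20, 35, 36, 36] (size 6, max 36) hi=[37, 38, 39, 41, 49, 49] (size 6, min 37) -> median=36.5
Step 13: insert 45 -> lo=[2, 12, 20, 35, 36, 36, 37] (size 7, max 37) hi=[38, 39, 41, 45, 49, 49] (size 6, min 38) -> median=37

Answer: 37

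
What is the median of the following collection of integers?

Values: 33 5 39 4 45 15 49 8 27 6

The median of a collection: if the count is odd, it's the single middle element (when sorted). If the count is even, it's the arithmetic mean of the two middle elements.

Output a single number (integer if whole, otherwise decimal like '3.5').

Step 1: insert 33 -> lo=[33] (size 1, max 33) hi=[] (size 0) -> median=33
Step 2: insert 5 -> lo=[5] (size 1, max 5) hi=[33] (size 1, min 33) -> median=19
Step 3: insert 39 -> lo=[5, 33] (size 2, max 33) hi=[39] (size 1, min 39) -> median=33
Step 4: insert 4 -> lo=[4, 5] (size 2, max 5) hi=[33, 39] (size 2, min 33) -> median=19
Step 5: insert 45 -> lo=[4, 5, 33] (size 3, max 33) hi=[39, 45] (size 2, min 39) -> median=33
Step 6: insert 15 -> lo=[4, 5, 15] (size 3, max 15) hi=[33, 39, 45] (size 3, min 33) -> median=24
Step 7: insert 49 -> lo=[4, 5, 15, 33] (size 4, max 33) hi=[39, 45, 49] (size 3, min 39) -> median=33
Step 8: insert 8 -> lo=[4, 5, 8, 15] (size 4, max 15) hi=[33, 39, 45, 49] (size 4, min 33) -> median=24
Step 9: insert 27 -> lo=[4, 5, 8, 15, 27] (size 5, max 27) hi=[33, 39, 45, 49] (size 4, min 33) -> median=27
Step 10: insert 6 -> lo=[4, 5, 6, 8, 15] (size 5, max 15) hi=[27, 33, 39, 45, 49] (size 5, min 27) -> median=21

Answer: 21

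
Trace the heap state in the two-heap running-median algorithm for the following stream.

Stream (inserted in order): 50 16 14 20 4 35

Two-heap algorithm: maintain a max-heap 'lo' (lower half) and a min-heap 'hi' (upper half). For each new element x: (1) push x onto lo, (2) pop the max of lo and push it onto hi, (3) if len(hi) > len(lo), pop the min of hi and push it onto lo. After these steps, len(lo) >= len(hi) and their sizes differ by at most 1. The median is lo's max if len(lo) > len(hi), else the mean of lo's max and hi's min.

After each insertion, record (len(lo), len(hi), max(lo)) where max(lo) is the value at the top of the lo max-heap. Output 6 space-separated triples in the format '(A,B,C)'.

Step 1: insert 50 -> lo=[50] hi=[] -> (len(lo)=1, len(hi)=0, max(lo)=50)
Step 2: insert 16 -> lo=[16] hi=[50] -> (len(lo)=1, len(hi)=1, max(lo)=16)
Step 3: insert 14 -> lo=[14, 16] hi=[50] -> (len(lo)=2, len(hi)=1, max(lo)=16)
Step 4: insert 20 -> lo=[14, 16] hi=[20, 50] -> (len(lo)=2, len(hi)=2, max(lo)=16)
Step 5: insert 4 -> lo=[4, 14, 16] hi=[20, 50] -> (len(lo)=3, len(hi)=2, max(lo)=16)
Step 6: insert 35 -> lo=[4, 14, 16] hi=[20, 35, 50] -> (len(lo)=3, len(hi)=3, max(lo)=16)

Answer: (1,0,50) (1,1,16) (2,1,16) (2,2,16) (3,2,16) (3,3,16)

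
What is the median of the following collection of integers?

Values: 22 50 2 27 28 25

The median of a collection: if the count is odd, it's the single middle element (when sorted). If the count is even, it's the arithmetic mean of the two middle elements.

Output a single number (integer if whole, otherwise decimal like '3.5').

Answer: 26

Derivation:
Step 1: insert 22 -> lo=[22] (size 1, max 22) hi=[] (size 0) -> median=22
Step 2: insert 50 -> lo=[22] (size 1, max 22) hi=[50] (size 1, min 50) -> median=36
Step 3: insert 2 -> lo=[2, 22] (size 2, max 22) hi=[50] (size 1, min 50) -> median=22
Step 4: insert 27 -> lo=[2, 22] (size 2, max 22) hi=[27, 50] (size 2, min 27) -> median=24.5
Step 5: insert 28 -> lo=[2, 22, 27] (size 3, max 27) hi=[28, 50] (size 2, min 28) -> median=27
Step 6: insert 25 -> lo=[2, 22, 25] (size 3, max 25) hi=[27, 28, 50] (size 3, min 27) -> median=26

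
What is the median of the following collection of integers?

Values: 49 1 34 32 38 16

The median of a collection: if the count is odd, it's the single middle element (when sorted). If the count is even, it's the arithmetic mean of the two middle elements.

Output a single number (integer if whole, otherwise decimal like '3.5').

Step 1: insert 49 -> lo=[49] (size 1, max 49) hi=[] (size 0) -> median=49
Step 2: insert 1 -> lo=[1] (size 1, max 1) hi=[49] (size 1, min 49) -> median=25
Step 3: insert 34 -> lo=[1, 34] (size 2, max 34) hi=[49] (size 1, min 49) -> median=34
Step 4: insert 32 -> lo=[1, 32] (size 2, max 32) hi=[34, 49] (size 2, min 34) -> median=33
Step 5: insert 38 -> lo=[1, 32, 34] (size 3, max 34) hi=[38, 49] (size 2, min 38) -> median=34
Step 6: insert 16 -> lo=[1, 16, 32] (size 3, max 32) hi=[34, 38, 49] (size 3, min 34) -> median=33

Answer: 33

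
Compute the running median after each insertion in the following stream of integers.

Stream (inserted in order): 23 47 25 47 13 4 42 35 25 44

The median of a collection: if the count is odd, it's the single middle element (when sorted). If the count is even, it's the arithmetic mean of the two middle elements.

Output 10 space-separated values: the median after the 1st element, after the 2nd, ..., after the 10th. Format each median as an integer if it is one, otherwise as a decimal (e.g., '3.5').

Answer: 23 35 25 36 25 24 25 30 25 30

Derivation:
Step 1: insert 23 -> lo=[23] (size 1, max 23) hi=[] (size 0) -> median=23
Step 2: insert 47 -> lo=[23] (size 1, max 23) hi=[47] (size 1, min 47) -> median=35
Step 3: insert 25 -> lo=[23, 25] (size 2, max 25) hi=[47] (size 1, min 47) -> median=25
Step 4: insert 47 -> lo=[23, 25] (size 2, max 25) hi=[47, 47] (size 2, min 47) -> median=36
Step 5: insert 13 -> lo=[13, 23, 25] (size 3, max 25) hi=[47, 47] (size 2, min 47) -> median=25
Step 6: insert 4 -> lo=[4, 13, 23] (size 3, max 23) hi=[25, 47, 47] (size 3, min 25) -> median=24
Step 7: insert 42 -> lo=[4, 13, 23, 25] (size 4, max 25) hi=[42, 47, 47] (size 3, min 42) -> median=25
Step 8: insert 35 -> lo=[4, 13, 23, 25] (size 4, max 25) hi=[35, 42, 47, 47] (size 4, min 35) -> median=30
Step 9: insert 25 -> lo=[4, 13, 23, 25, 25] (size 5, max 25) hi=[35, 42, 47, 47] (size 4, min 35) -> median=25
Step 10: insert 44 -> lo=[4, 13, 23, 25, 25] (size 5, max 25) hi=[35, 42, 44, 47, 47] (size 5, min 35) -> median=30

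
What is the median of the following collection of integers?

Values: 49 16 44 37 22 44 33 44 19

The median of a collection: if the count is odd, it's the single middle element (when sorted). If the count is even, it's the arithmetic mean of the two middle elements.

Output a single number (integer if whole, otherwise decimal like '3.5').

Answer: 37

Derivation:
Step 1: insert 49 -> lo=[49] (size 1, max 49) hi=[] (size 0) -> median=49
Step 2: insert 16 -> lo=[16] (size 1, max 16) hi=[49] (size 1, min 49) -> median=32.5
Step 3: insert 44 -> lo=[16, 44] (size 2, max 44) hi=[49] (size 1, min 49) -> median=44
Step 4: insert 37 -> lo=[16, 37] (size 2, max 37) hi=[44, 49] (size 2, min 44) -> median=40.5
Step 5: insert 22 -> lo=[16, 22, 37] (size 3, max 37) hi=[44, 49] (size 2, min 44) -> median=37
Step 6: insert 44 -> lo=[16, 22, 37] (size 3, max 37) hi=[44, 44, 49] (size 3, min 44) -> median=40.5
Step 7: insert 33 -> lo=[16, 22, 33, 37] (size 4, max 37) hi=[44, 44, 49] (size 3, min 44) -> median=37
Step 8: insert 44 -> lo=[16, 22, 33, 37] (size 4, max 37) hi=[44, 44, 44, 49] (size 4, min 44) -> median=40.5
Step 9: insert 19 -> lo=[16, 19, 22, 33, 37] (size 5, max 37) hi=[44, 44, 44, 49] (size 4, min 44) -> median=37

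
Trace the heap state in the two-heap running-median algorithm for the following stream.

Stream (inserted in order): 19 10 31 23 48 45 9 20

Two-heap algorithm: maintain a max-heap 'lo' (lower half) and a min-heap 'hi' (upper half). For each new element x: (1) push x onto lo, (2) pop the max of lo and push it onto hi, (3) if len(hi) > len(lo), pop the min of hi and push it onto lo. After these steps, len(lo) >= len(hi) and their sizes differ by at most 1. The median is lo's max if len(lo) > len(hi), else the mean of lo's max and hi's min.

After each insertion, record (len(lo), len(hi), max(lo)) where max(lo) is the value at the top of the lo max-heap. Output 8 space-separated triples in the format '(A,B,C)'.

Answer: (1,0,19) (1,1,10) (2,1,19) (2,2,19) (3,2,23) (3,3,23) (4,3,23) (4,4,20)

Derivation:
Step 1: insert 19 -> lo=[19] hi=[] -> (len(lo)=1, len(hi)=0, max(lo)=19)
Step 2: insert 10 -> lo=[10] hi=[19] -> (len(lo)=1, len(hi)=1, max(lo)=10)
Step 3: insert 31 -> lo=[10, 19] hi=[31] -> (len(lo)=2, len(hi)=1, max(lo)=19)
Step 4: insert 23 -> lo=[10, 19] hi=[23, 31] -> (len(lo)=2, len(hi)=2, max(lo)=19)
Step 5: insert 48 -> lo=[10, 19, 23] hi=[31, 48] -> (len(lo)=3, len(hi)=2, max(lo)=23)
Step 6: insert 45 -> lo=[10, 19, 23] hi=[31, 45, 48] -> (len(lo)=3, len(hi)=3, max(lo)=23)
Step 7: insert 9 -> lo=[9, 10, 19, 23] hi=[31, 45, 48] -> (len(lo)=4, len(hi)=3, max(lo)=23)
Step 8: insert 20 -> lo=[9, 10, 19, 20] hi=[23, 31, 45, 48] -> (len(lo)=4, len(hi)=4, max(lo)=20)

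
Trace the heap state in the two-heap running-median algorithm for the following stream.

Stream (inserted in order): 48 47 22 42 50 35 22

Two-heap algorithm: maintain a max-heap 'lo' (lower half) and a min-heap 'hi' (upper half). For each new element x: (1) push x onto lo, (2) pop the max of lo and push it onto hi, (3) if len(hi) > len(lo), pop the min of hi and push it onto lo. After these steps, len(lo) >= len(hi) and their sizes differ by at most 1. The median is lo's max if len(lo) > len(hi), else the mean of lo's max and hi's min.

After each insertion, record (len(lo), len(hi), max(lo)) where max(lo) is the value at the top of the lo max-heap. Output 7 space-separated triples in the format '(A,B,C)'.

Answer: (1,0,48) (1,1,47) (2,1,47) (2,2,42) (3,2,47) (3,3,42) (4,3,42)

Derivation:
Step 1: insert 48 -> lo=[48] hi=[] -> (len(lo)=1, len(hi)=0, max(lo)=48)
Step 2: insert 47 -> lo=[47] hi=[48] -> (len(lo)=1, len(hi)=1, max(lo)=47)
Step 3: insert 22 -> lo=[22, 47] hi=[48] -> (len(lo)=2, len(hi)=1, max(lo)=47)
Step 4: insert 42 -> lo=[22, 42] hi=[47, 48] -> (len(lo)=2, len(hi)=2, max(lo)=42)
Step 5: insert 50 -> lo=[22, 42, 47] hi=[48, 50] -> (len(lo)=3, len(hi)=2, max(lo)=47)
Step 6: insert 35 -> lo=[22, 35, 42] hi=[47, 48, 50] -> (len(lo)=3, len(hi)=3, max(lo)=42)
Step 7: insert 22 -> lo=[22, 22, 35, 42] hi=[47, 48, 50] -> (len(lo)=4, len(hi)=3, max(lo)=42)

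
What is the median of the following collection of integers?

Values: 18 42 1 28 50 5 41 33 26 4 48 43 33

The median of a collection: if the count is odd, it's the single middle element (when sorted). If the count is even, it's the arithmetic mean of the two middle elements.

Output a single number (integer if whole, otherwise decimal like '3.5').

Step 1: insert 18 -> lo=[18] (size 1, max 18) hi=[] (size 0) -> median=18
Step 2: insert 42 -> lo=[18] (size 1, max 18) hi=[42] (size 1, min 42) -> median=30
Step 3: insert 1 -> lo=[1, 18] (size 2, max 18) hi=[42] (size 1, min 42) -> median=18
Step 4: insert 28 -> lo=[1, 18] (size 2, max 18) hi=[28, 42] (size 2, min 28) -> median=23
Step 5: insert 50 -> lo=[1, 18, 28] (size 3, max 28) hi=[42, 50] (size 2, min 42) -> median=28
Step 6: insert 5 -> lo=[1, 5, 18] (size 3, max 18) hi=[28, 42, 50] (size 3, min 28) -> median=23
Step 7: insert 41 -> lo=[1, 5, 18, 28] (size 4, max 28) hi=[41, 42, 50] (size 3, min 41) -> median=28
Step 8: insert 33 -> lo=[1, 5, 18, 28] (size 4, max 28) hi=[33, 41, 42, 50] (size 4, min 33) -> median=30.5
Step 9: insert 26 -> lo=[1, 5, 18, 26, 28] (size 5, max 28) hi=[33, 41, 42, 50] (size 4, min 33) -> median=28
Step 10: insert 4 -> lo=[1, 4, 5, 18, 26] (size 5, max 26) hi=[28, 33, 41, 42, 50] (size 5, min 28) -> median=27
Step 11: insert 48 -> lo=[1, 4, 5, 18, 26, 28] (size 6, max 28) hi=[33, 41, 42, 48, 50] (size 5, min 33) -> median=28
Step 12: insert 43 -> lo=[1, 4, 5, 18, 26, 28] (size 6, max 28) hi=[33, 41, 42, 43, 48, 50] (size 6, min 33) -> median=30.5
Step 13: insert 33 -> lo=[1, 4, 5, 18, 26, 28, 33] (size 7, max 33) hi=[33, 41, 42, 43, 48, 50] (size 6, min 33) -> median=33

Answer: 33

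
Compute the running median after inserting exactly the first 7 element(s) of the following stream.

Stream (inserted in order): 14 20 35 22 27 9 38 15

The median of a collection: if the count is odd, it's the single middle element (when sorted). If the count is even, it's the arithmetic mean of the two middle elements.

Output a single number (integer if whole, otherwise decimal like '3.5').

Answer: 22

Derivation:
Step 1: insert 14 -> lo=[14] (size 1, max 14) hi=[] (size 0) -> median=14
Step 2: insert 20 -> lo=[14] (size 1, max 14) hi=[20] (size 1, min 20) -> median=17
Step 3: insert 35 -> lo=[14, 20] (size 2, max 20) hi=[35] (size 1, min 35) -> median=20
Step 4: insert 22 -> lo=[14, 20] (size 2, max 20) hi=[22, 35] (size 2, min 22) -> median=21
Step 5: insert 27 -> lo=[14, 20, 22] (size 3, max 22) hi=[27, 35] (size 2, min 27) -> median=22
Step 6: insert 9 -> lo=[9, 14, 20] (size 3, max 20) hi=[22, 27, 35] (size 3, min 22) -> median=21
Step 7: insert 38 -> lo=[9, 14, 20, 22] (size 4, max 22) hi=[27, 35, 38] (size 3, min 27) -> median=22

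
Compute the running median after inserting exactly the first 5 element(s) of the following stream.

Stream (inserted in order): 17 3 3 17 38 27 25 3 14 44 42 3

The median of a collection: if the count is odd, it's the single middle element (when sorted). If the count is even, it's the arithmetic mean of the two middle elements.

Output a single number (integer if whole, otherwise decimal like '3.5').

Answer: 17

Derivation:
Step 1: insert 17 -> lo=[17] (size 1, max 17) hi=[] (size 0) -> median=17
Step 2: insert 3 -> lo=[3] (size 1, max 3) hi=[17] (size 1, min 17) -> median=10
Step 3: insert 3 -> lo=[3, 3] (size 2, max 3) hi=[17] (size 1, min 17) -> median=3
Step 4: insert 17 -> lo=[3, 3] (size 2, max 3) hi=[17, 17] (size 2, min 17) -> median=10
Step 5: insert 38 -> lo=[3, 3, 17] (size 3, max 17) hi=[17, 38] (size 2, min 17) -> median=17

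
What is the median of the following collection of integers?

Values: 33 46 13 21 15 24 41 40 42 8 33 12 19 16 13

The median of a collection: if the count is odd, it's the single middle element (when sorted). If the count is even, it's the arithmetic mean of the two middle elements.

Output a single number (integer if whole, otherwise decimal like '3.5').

Step 1: insert 33 -> lo=[33] (size 1, max 33) hi=[] (size 0) -> median=33
Step 2: insert 46 -> lo=[33] (size 1, max 33) hi=[46] (size 1, min 46) -> median=39.5
Step 3: insert 13 -> lo=[13, 33] (size 2, max 33) hi=[46] (size 1, min 46) -> median=33
Step 4: insert 21 -> lo=[13, 21] (size 2, max 21) hi=[33, 46] (size 2, min 33) -> median=27
Step 5: insert 15 -> lo=[13, 15, 21] (size 3, max 21) hi=[33, 46] (size 2, min 33) -> median=21
Step 6: insert 24 -> lo=[13, 15, 21] (size 3, max 21) hi=[24, 33, 46] (size 3, min 24) -> median=22.5
Step 7: insert 41 -> lo=[13, 15, 21, 24] (size 4, max 24) hi=[33, 41, 46] (size 3, min 33) -> median=24
Step 8: insert 40 -> lo=[13, 15, 21, 24] (size 4, max 24) hi=[33, 40, 41, 46] (size 4, min 33) -> median=28.5
Step 9: insert 42 -> lo=[13, 15, 21, 24, 33] (size 5, max 33) hi=[40, 41, 42, 46] (size 4, min 40) -> median=33
Step 10: insert 8 -> lo=[8, 13, 15, 21, 24] (size 5, max 24) hi=[33, 40, 41, 42, 46] (size 5, min 33) -> median=28.5
Step 11: insert 33 -> lo=[8, 13, 15, 21, 24, 33] (size 6, max 33) hi=[33, 40, 41, 42, 46] (size 5, min 33) -> median=33
Step 12: insert 12 -> lo=[8, 12, 13, 15, 21, 24] (size 6, max 24) hi=[33, 33, 40, 41, 42, 46] (size 6, min 33) -> median=28.5
Step 13: insert 19 -> lo=[8, 12, 13, 15, 19, 21, 24] (size 7, max 24) hi=[33, 33, 40, 41, 42, 46] (size 6, min 33) -> median=24
Step 14: insert 16 -> lo=[8, 12, 13, 15, 16, 19, 21] (size 7, max 21) hi=[24, 33, 33, 40, 41, 42, 46] (size 7, min 24) -> median=22.5
Step 15: insert 13 -> lo=[8, 12, 13, 13, 15, 16, 19, 21] (size 8, max 21) hi=[24, 33, 33, 40, 41, 42, 46] (size 7, min 24) -> median=21

Answer: 21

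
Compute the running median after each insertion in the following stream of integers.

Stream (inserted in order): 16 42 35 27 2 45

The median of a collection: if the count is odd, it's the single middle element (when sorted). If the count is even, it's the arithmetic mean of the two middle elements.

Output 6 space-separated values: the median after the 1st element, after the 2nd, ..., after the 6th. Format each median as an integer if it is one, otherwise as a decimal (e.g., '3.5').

Step 1: insert 16 -> lo=[16] (size 1, max 16) hi=[] (size 0) -> median=16
Step 2: insert 42 -> lo=[16] (size 1, max 16) hi=[42] (size 1, min 42) -> median=29
Step 3: insert 35 -> lo=[16, 35] (size 2, max 35) hi=[42] (size 1, min 42) -> median=35
Step 4: insert 27 -> lo=[16, 27] (size 2, max 27) hi=[35, 42] (size 2, min 35) -> median=31
Step 5: insert 2 -> lo=[2, 16, 27] (size 3, max 27) hi=[35, 42] (size 2, min 35) -> median=27
Step 6: insert 45 -> lo=[2, 16, 27] (size 3, max 27) hi=[35, 42, 45] (size 3, min 35) -> median=31

Answer: 16 29 35 31 27 31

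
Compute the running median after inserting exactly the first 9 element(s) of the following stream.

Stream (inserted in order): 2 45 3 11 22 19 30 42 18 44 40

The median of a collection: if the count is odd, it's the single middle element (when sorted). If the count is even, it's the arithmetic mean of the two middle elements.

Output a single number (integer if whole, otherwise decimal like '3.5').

Step 1: insert 2 -> lo=[2] (size 1, max 2) hi=[] (size 0) -> median=2
Step 2: insert 45 -> lo=[2] (size 1, max 2) hi=[45] (size 1, min 45) -> median=23.5
Step 3: insert 3 -> lo=[2, 3] (size 2, max 3) hi=[45] (size 1, min 45) -> median=3
Step 4: insert 11 -> lo=[2, 3] (size 2, max 3) hi=[11, 45] (size 2, min 11) -> median=7
Step 5: insert 22 -> lo=[2, 3, 11] (size 3, max 11) hi=[22, 45] (size 2, min 22) -> median=11
Step 6: insert 19 -> lo=[2, 3, 11] (size 3, max 11) hi=[19, 22, 45] (size 3, min 19) -> median=15
Step 7: insert 30 -> lo=[2, 3, 11, 19] (size 4, max 19) hi=[22, 30, 45] (size 3, min 22) -> median=19
Step 8: insert 42 -> lo=[2, 3, 11, 19] (size 4, max 19) hi=[22, 30, 42, 45] (size 4, min 22) -> median=20.5
Step 9: insert 18 -> lo=[2, 3, 11, 18, 19] (size 5, max 19) hi=[22, 30, 42, 45] (size 4, min 22) -> median=19

Answer: 19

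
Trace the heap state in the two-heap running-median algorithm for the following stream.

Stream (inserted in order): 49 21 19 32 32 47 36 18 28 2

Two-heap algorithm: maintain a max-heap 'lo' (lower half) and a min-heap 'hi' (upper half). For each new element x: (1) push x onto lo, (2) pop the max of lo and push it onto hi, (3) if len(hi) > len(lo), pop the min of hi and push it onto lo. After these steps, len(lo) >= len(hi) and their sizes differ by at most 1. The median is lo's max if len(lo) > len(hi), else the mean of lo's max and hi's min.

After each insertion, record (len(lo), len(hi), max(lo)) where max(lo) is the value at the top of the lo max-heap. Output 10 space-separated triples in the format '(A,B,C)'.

Step 1: insert 49 -> lo=[49] hi=[] -> (len(lo)=1, len(hi)=0, max(lo)=49)
Step 2: insert 21 -> lo=[21] hi=[49] -> (len(lo)=1, len(hi)=1, max(lo)=21)
Step 3: insert 19 -> lo=[19, 21] hi=[49] -> (len(lo)=2, len(hi)=1, max(lo)=21)
Step 4: insert 32 -> lo=[19, 21] hi=[32, 49] -> (len(lo)=2, len(hi)=2, max(lo)=21)
Step 5: insert 32 -> lo=[19, 21, 32] hi=[32, 49] -> (len(lo)=3, len(hi)=2, max(lo)=32)
Step 6: insert 47 -> lo=[19, 21, 32] hi=[32, 47, 49] -> (len(lo)=3, len(hi)=3, max(lo)=32)
Step 7: insert 36 -> lo=[19, 21, 32, 32] hi=[36, 47, 49] -> (len(lo)=4, len(hi)=3, max(lo)=32)
Step 8: insert 18 -> lo=[18, 19, 21, 32] hi=[32, 36, 47, 49] -> (len(lo)=4, len(hi)=4, max(lo)=32)
Step 9: insert 28 -> lo=[18, 19, 21, 28, 32] hi=[32, 36, 47, 49] -> (len(lo)=5, len(hi)=4, max(lo)=32)
Step 10: insert 2 -> lo=[2, 18, 19, 21, 28] hi=[32, 32, 36, 47, 49] -> (len(lo)=5, len(hi)=5, max(lo)=28)

Answer: (1,0,49) (1,1,21) (2,1,21) (2,2,21) (3,2,32) (3,3,32) (4,3,32) (4,4,32) (5,4,32) (5,5,28)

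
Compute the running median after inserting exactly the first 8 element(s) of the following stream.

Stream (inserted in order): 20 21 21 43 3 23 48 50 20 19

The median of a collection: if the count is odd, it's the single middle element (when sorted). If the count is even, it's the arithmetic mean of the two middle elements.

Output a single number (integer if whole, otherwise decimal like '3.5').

Answer: 22

Derivation:
Step 1: insert 20 -> lo=[20] (size 1, max 20) hi=[] (size 0) -> median=20
Step 2: insert 21 -> lo=[20] (size 1, max 20) hi=[21] (size 1, min 21) -> median=20.5
Step 3: insert 21 -> lo=[20, 21] (size 2, max 21) hi=[21] (size 1, min 21) -> median=21
Step 4: insert 43 -> lo=[20, 21] (size 2, max 21) hi=[21, 43] (size 2, min 21) -> median=21
Step 5: insert 3 -> lo=[3, 20, 21] (size 3, max 21) hi=[21, 43] (size 2, min 21) -> median=21
Step 6: insert 23 -> lo=[3, 20, 21] (size 3, max 21) hi=[21, 23, 43] (size 3, min 21) -> median=21
Step 7: insert 48 -> lo=[3, 20, 21, 21] (size 4, max 21) hi=[23, 43, 48] (size 3, min 23) -> median=21
Step 8: insert 50 -> lo=[3, 20, 21, 21] (size 4, max 21) hi=[23, 43, 48, 50] (size 4, min 23) -> median=22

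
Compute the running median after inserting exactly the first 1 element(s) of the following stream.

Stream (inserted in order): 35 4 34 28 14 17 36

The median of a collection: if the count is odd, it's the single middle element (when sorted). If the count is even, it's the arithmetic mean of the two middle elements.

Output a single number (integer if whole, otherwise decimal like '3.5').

Answer: 35

Derivation:
Step 1: insert 35 -> lo=[35] (size 1, max 35) hi=[] (size 0) -> median=35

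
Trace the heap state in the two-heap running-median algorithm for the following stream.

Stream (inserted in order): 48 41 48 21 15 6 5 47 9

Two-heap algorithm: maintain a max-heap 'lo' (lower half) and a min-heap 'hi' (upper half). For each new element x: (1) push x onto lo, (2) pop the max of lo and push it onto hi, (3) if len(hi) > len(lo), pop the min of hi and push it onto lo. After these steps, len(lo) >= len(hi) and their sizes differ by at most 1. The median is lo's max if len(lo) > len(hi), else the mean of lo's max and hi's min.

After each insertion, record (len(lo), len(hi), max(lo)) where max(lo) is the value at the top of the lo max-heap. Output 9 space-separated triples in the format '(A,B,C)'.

Step 1: insert 48 -> lo=[48] hi=[] -> (len(lo)=1, len(hi)=0, max(lo)=48)
Step 2: insert 41 -> lo=[41] hi=[48] -> (len(lo)=1, len(hi)=1, max(lo)=41)
Step 3: insert 48 -> lo=[41, 48] hi=[48] -> (len(lo)=2, len(hi)=1, max(lo)=48)
Step 4: insert 21 -> lo=[21, 41] hi=[48, 48] -> (len(lo)=2, len(hi)=2, max(lo)=41)
Step 5: insert 15 -> lo=[15, 21, 41] hi=[48, 48] -> (len(lo)=3, len(hi)=2, max(lo)=41)
Step 6: insert 6 -> lo=[6, 15, 21] hi=[41, 48, 48] -> (len(lo)=3, len(hi)=3, max(lo)=21)
Step 7: insert 5 -> lo=[5, 6, 15, 21] hi=[41, 48, 48] -> (len(lo)=4, len(hi)=3, max(lo)=21)
Step 8: insert 47 -> lo=[5, 6, 15, 21] hi=[41, 47, 48, 48] -> (len(lo)=4, len(hi)=4, max(lo)=21)
Step 9: insert 9 -> lo=[5, 6, 9, 15, 21] hi=[41, 47, 48, 48] -> (len(lo)=5, len(hi)=4, max(lo)=21)

Answer: (1,0,48) (1,1,41) (2,1,48) (2,2,41) (3,2,41) (3,3,21) (4,3,21) (4,4,21) (5,4,21)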